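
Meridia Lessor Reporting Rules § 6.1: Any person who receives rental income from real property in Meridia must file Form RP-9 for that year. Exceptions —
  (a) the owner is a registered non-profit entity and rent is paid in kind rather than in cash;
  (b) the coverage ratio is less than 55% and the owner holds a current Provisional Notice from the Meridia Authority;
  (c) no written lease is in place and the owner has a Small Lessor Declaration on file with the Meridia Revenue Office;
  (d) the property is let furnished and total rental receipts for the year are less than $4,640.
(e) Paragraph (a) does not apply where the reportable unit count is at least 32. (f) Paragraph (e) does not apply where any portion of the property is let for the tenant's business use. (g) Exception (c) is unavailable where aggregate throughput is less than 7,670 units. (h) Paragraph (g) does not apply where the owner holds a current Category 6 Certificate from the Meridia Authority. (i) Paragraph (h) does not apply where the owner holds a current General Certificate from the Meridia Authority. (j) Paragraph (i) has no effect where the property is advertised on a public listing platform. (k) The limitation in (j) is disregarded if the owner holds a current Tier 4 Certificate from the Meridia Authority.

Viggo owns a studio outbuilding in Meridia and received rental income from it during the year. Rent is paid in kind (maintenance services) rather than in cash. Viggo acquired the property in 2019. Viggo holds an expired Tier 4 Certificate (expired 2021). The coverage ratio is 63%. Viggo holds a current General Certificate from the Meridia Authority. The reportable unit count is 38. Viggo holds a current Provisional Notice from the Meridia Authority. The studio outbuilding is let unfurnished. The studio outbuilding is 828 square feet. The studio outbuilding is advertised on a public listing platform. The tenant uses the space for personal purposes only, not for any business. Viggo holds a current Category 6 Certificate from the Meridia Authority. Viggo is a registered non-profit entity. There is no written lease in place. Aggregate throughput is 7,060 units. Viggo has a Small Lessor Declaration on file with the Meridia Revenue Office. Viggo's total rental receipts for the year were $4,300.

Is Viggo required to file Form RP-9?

No — exception (c) applies; Viggo is not required to file Form RP-9.

All of (a)'s requirements are met (Viggo is a registered non-profit; rent is paid in kind). But applying paragraphs (e)–(f): (e) operates against (a): the reportable unit count is 38, meeting the 32 threshold. (f) is not triggered (the space is used for personal purposes only), so (e) stands. (a) is therefore removed.
Exception (b) fails — the coverage ratio is 63%, not less than 55%.
All of (c)'s requirements are met (there is no written lease; a Small Lessor Declaration is on file). Applying paragraphs (g)–(k): (g) would limit (c) — aggregate throughput is 7,060 units, less than the 7,670 units limit — but (h) sets (g) aside: (h) applies — a current Category 6 Certificate is held. (i) applies (a current General Certificate is held), but is displaced by (j): (j) operates — the property is publicly advertised. (k), which would lift (j), is not triggered — there is no Tier 4 Certificate in force. (c) remains available.
Exception (d) fails — the property is let unfurnished.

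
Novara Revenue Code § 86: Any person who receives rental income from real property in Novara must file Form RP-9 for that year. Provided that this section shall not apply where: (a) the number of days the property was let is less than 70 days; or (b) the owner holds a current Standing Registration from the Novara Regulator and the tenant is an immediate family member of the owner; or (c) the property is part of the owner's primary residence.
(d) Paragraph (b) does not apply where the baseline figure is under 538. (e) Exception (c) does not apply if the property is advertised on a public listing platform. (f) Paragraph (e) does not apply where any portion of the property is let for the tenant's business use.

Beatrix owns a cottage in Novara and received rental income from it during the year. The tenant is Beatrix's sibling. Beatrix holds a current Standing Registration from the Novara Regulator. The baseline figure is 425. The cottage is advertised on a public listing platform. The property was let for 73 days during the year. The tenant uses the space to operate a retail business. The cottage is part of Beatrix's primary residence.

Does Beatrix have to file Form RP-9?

Exception (a) does not apply: the number of days the property was let is 73 days, not less than 70 days.
Exception (b)'s conditions are all satisfied: a current Standing Registration is held; the tenant is an immediate family member. But: (d) is engaged — the baseline figure is 425, under the 538 limit. (b) is therefore removed.
Exception (c) is satisfied on its face — the cottage is part of the primary residence. Applying paragraphs (e)–(f): (e) applies (the property is publicly advertised), but is set aside by (f): (f) applies — the space is let for business use. So (c) applies.

No — exception (c) applies; Beatrix is not required to file Form RP-9.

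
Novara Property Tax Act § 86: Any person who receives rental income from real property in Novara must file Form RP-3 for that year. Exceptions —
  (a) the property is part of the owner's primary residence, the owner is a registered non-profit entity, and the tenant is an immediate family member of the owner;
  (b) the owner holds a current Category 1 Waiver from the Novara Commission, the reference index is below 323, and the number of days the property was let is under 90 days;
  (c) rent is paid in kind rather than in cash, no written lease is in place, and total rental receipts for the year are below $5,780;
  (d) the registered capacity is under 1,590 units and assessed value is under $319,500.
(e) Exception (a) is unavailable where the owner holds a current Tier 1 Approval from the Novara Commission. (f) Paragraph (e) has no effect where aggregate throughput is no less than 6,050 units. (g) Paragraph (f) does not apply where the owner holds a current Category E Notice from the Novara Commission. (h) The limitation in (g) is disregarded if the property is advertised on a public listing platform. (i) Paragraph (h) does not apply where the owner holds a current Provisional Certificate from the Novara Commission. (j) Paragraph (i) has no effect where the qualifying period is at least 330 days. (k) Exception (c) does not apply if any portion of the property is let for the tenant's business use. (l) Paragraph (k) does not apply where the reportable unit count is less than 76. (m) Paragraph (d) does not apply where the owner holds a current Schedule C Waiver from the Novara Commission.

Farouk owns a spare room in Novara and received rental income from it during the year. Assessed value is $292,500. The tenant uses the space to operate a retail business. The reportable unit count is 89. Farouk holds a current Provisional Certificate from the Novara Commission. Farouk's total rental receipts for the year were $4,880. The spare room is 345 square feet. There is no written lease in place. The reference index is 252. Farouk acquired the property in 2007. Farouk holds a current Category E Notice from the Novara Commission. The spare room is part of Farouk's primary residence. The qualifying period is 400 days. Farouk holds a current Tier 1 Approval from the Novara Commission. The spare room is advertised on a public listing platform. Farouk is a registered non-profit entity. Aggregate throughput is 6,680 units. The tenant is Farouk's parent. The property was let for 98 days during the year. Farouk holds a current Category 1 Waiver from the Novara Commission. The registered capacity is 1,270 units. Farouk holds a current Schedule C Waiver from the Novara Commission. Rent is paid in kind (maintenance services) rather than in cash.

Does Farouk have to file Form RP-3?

Exception (a): the spare room is part of the primary residence; Farouk is a registered non-profit; the tenant is an immediate family member — every condition holds. Considering the limiting provisions: (e) would limit (a) — a current Tier 1 Approval is held — but (f) sets (e) aside: (f) operates against (e): aggregate throughput is 6,680 units, meeting the 6,050 units threshold. (g) is engaged (a current Category E Notice is held), but yields to (h): (h) operates against (g): the property is publicly advertised. (i) is triggered (a current Provisional Certificate is held), but is displaced by (j): (j) is triggered — the qualifying period is 400 days, meeting the 330 days threshold. (a) remains available.
Exception (b) does not apply: the number of days the property was let is 98 days, not under 90 days.
Exception (c)'s conditions are all satisfied: rent is paid in kind; there is no written lease; total rental receipts for the year are $4,880, below the $5,780 limit. However, paragraphs (k)–(l) must be considered: (k) operates against (c): the space is let for business use. (l), which would lift (k), is not triggered — the reportable unit count is 89, not less than 76. Exception (c) does not apply.
Exception (d) is satisfied on its face — the registered capacity is 1,270 units, under the 1,590 units limit; assessed value is $292,500, under the $319,500 limit. Turning to paragraph (m): (m) operates against (d): a current Schedule C Waiver is held. So (d) is unavailable.

No — exception (a) applies; Farouk is not required to file Form RP-3.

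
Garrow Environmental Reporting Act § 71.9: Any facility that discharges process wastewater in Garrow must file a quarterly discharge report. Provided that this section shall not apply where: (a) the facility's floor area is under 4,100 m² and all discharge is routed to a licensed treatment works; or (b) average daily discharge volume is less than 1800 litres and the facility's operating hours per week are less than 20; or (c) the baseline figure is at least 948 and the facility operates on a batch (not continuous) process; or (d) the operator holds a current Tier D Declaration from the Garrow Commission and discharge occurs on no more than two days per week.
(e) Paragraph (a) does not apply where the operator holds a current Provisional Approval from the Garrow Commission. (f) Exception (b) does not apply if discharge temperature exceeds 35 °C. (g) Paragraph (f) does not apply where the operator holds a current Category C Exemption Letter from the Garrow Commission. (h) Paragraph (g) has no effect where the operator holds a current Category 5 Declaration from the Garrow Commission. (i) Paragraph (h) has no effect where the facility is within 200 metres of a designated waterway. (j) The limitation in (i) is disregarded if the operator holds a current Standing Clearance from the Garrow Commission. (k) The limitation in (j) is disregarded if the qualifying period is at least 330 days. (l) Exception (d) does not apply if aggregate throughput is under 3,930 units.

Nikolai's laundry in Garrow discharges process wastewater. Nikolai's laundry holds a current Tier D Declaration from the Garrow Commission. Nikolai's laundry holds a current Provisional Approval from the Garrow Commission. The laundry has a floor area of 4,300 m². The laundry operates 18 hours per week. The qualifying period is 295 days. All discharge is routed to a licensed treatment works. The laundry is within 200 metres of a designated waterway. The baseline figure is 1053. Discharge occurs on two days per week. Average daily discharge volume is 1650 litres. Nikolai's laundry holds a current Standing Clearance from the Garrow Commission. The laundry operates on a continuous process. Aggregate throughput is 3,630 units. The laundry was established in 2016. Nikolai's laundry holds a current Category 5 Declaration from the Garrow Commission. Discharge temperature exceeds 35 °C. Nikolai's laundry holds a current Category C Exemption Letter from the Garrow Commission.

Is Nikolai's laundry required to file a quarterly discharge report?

Exception (a) does not apply: the facility's floor area is 4,300 m², not under 4,100 m².
All of (b)'s requirements are met (average daily discharge volume is 1650 litres, less than the 1800 litres limit; the facility's operating hours per week are 18, less than the 20 limit). However, paragraphs (f)–(k) must be considered: (f) applies — discharge temperature exceeds 35 °C. (g) applies (a current Category C Exemption Letter is held), but is overridden by (h): (h) applies — a current Category 5 Declaration is held. (i) applies (the laundry is within 200 m of a designated waterway), but yields to (j): (j) applies — a current Standing Clearance is held. (k), which would lift (j), is not triggered — the qualifying period is 295 days, short of 330 days. (b) is therefore removed.
Exception (c) requires that the facility operates on a batch (not continuous) process; but the facility operates on a continuous process, so (c) is unavailable.
All of (d)'s requirements are met (a current Tier D Declaration is held; discharge occurs on no more than two days per week). However, paragraph (l) must be considered: (l) operates against (d): aggregate throughput is 3,630 units, under the 3,930 units limit. Exception (d) does not apply.
None of the exceptions is available; § 71.9 applies in full.

Yes — Nikolai's laundry must file a quarterly discharge report.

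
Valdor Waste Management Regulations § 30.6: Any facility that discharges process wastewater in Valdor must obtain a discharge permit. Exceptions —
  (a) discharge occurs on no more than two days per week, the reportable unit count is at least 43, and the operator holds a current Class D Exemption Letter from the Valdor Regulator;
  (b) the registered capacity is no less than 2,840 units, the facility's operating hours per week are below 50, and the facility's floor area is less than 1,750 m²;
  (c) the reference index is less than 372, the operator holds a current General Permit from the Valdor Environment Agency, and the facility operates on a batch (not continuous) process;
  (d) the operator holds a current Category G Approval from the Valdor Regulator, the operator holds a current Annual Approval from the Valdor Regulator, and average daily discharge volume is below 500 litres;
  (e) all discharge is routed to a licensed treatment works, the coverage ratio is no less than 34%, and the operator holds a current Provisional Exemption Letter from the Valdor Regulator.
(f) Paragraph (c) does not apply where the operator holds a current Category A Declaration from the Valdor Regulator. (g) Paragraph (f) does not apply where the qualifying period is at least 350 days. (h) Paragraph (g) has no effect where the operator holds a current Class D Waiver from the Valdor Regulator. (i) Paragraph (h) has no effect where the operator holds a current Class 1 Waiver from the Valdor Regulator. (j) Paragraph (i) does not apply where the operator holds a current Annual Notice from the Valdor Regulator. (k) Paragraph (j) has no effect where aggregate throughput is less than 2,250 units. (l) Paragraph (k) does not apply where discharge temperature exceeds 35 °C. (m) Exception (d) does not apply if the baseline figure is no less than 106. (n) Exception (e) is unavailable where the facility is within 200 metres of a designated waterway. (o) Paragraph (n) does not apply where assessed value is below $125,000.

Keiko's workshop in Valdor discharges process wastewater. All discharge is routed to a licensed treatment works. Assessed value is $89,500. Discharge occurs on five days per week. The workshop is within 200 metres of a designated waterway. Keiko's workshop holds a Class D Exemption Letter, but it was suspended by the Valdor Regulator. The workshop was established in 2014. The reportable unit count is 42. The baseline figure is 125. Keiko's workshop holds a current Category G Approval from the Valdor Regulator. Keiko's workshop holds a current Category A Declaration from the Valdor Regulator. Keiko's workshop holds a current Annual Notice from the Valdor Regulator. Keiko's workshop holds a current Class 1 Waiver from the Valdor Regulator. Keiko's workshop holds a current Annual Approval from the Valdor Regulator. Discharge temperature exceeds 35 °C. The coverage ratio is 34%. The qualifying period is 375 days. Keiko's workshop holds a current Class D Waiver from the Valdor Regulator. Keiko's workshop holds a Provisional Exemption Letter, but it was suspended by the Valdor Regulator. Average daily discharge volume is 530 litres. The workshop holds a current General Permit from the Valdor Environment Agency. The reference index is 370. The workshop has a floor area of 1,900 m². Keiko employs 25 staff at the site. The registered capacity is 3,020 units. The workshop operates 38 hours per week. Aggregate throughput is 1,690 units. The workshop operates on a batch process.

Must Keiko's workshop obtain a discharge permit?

Yes — Keiko's workshop must obtain a discharge permit.

Exception (a) requires that discharge occurs on no more than two days per week; but discharge occurs on five days per week, so (a) is unavailable.
Exception (b) does not apply: the facility's floor area is 1,900 m², not less than 1,750 m².
Exception (c)'s conditions are all satisfied: the reference index is 370, less than the 372 limit; a current General Permit is held; the facility operates on a batch process. However, paragraphs (f)–(l) must be considered: (f) is engaged — a current Category A Declaration is held. (g) is engaged (the qualifying period is 375 days, meeting the 350 days threshold), but is set aside by (h): (h) is engaged — a current Class D Waiver is held. (i) would limit (h) — a current Class 1 Waiver is held — but (j) sets (i) aside: (j) operates — a current Annual Notice is held. (k) is triggered (aggregate throughput is 1,690 units, less than the 2,250 units limit), but is itself disapplied by (l): (l) operates against (k): discharge temperature exceeds 35 °C. (c) is therefore removed.
Exception (d) does not apply: average daily discharge volume is 530 litres, not below 500 litres.
Exception (e) does not apply: there is no Provisional Exemption Letter in force.
No exception applies. The general rule governs.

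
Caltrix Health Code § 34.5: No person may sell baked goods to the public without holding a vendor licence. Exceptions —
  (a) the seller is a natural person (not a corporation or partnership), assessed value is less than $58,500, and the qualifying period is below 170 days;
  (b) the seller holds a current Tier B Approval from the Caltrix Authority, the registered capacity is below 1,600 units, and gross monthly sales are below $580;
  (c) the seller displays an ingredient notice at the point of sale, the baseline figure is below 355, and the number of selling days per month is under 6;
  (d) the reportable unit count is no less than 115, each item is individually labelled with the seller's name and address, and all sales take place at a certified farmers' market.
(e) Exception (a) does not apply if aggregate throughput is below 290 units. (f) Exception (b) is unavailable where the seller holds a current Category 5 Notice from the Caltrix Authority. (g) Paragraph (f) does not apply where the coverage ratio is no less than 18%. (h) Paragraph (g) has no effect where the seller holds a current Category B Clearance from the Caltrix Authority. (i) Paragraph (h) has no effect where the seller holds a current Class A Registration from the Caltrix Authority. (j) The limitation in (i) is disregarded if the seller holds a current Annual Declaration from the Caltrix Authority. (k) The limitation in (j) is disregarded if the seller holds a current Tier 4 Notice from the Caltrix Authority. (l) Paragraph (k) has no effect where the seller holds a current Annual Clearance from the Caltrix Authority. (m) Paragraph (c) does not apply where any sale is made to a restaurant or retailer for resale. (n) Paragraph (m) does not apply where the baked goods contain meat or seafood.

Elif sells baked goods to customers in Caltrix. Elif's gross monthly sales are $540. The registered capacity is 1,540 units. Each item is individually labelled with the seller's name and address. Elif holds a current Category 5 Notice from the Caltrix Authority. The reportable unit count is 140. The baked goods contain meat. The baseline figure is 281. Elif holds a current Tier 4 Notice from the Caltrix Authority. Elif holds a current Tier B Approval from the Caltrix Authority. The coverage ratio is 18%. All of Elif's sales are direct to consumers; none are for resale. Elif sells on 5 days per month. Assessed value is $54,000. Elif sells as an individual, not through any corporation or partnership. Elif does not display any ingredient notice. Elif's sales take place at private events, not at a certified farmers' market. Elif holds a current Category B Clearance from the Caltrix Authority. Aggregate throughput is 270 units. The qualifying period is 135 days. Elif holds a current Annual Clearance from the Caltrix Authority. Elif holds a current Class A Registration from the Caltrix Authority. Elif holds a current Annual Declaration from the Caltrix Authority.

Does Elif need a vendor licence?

All of (a)'s requirements are met (the seller is a natural person; assessed value is $54,000, less than the $58,500 limit; the qualifying period is 135 days, below the 170 days limit). But: (e) operates against (a): aggregate throughput is 270 units, below the 290 units limit. Exception (a) does not apply.
All of (b)'s requirements are met (a current Tier B Approval is held; the registered capacity is 1,540 units, below the 1,600 units limit; gross monthly sales are $540, below the $580 limit). Turning to paragraphs (f)–(l): (f) is engaged — a current Category 5 Notice is held. (g) would limit (f) — the coverage ratio is 18%, meeting the 18% threshold — but (h) sets (g) aside: (h) is triggered — a current Category B Clearance is held. (i) would limit (h) — a current Class A Registration is held — but (j) sets (i) aside: (j) operates — a current Annual Declaration is held. (k) operates (a current Tier 4 Notice is held), but yields to (l): (l) is triggered — a current Annual Clearance is held. So (b) is unavailable.
Exception (c) does not apply: no ingredient notice is displayed.
Exception (d) requires that all sales take place at a certified farmers' market; but sales are at private events, not a certified farmers' market, so (d) is unavailable.
None of the exceptions is available; § 34.5 applies in full.

Yes — Elif must hold a vendor licence.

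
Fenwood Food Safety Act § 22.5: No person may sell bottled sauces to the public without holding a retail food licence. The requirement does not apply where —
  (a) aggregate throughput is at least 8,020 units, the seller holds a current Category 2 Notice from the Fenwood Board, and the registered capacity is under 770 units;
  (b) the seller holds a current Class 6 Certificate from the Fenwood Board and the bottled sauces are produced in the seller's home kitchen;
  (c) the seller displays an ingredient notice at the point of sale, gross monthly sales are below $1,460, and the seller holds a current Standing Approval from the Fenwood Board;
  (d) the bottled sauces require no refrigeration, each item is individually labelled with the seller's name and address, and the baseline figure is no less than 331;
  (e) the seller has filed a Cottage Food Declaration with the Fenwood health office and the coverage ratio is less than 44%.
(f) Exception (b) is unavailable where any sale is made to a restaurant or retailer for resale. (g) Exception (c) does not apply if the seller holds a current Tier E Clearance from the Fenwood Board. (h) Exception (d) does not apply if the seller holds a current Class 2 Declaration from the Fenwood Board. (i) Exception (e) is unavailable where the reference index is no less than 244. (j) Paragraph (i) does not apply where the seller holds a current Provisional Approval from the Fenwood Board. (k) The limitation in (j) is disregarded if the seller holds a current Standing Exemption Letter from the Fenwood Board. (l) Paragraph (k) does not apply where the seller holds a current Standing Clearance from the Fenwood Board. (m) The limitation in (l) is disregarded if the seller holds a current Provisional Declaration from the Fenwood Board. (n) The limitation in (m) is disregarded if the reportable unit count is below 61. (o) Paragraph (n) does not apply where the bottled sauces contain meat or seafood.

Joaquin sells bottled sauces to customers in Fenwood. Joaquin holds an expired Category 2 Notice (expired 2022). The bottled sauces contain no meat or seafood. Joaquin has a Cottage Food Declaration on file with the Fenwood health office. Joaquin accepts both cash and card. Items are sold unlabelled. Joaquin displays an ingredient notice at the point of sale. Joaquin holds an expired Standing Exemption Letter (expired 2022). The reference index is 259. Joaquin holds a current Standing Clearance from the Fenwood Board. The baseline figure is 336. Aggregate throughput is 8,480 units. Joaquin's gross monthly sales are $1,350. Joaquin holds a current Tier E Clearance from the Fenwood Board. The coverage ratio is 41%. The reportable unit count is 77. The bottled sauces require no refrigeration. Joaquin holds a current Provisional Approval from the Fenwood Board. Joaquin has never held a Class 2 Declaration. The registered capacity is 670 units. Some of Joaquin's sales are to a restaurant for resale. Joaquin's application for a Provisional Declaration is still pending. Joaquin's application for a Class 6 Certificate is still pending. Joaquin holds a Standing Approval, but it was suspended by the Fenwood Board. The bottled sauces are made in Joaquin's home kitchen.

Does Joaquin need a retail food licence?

Exception (a) fails — no current Category 2 Notice is held.
Exception (b) requires that the seller holds a current Class 6 Certificate from the Fenwood Board; but no current Class 6 Certificate is held, so (b) is unavailable.
Exception (c) fails — no current Standing Approval is held.
Exception (d) does not apply: items are sold unlabelled.
All of (e)'s requirements are met (a Cottage Food Declaration is on file; the coverage ratio is 41%, less than the 44% limit). Considering the limiting provisions: (i) is triggered (the reference index is 259, meeting the 244 threshold), but is overridden by (j): (j) applies — a current Provisional Approval is held. (k) is not engaged (no current Standing Exemption Letter is held), so (j) stands. Exception (e) stands.

No — exception (e) applies; Joaquin is not required to hold a retail food licence.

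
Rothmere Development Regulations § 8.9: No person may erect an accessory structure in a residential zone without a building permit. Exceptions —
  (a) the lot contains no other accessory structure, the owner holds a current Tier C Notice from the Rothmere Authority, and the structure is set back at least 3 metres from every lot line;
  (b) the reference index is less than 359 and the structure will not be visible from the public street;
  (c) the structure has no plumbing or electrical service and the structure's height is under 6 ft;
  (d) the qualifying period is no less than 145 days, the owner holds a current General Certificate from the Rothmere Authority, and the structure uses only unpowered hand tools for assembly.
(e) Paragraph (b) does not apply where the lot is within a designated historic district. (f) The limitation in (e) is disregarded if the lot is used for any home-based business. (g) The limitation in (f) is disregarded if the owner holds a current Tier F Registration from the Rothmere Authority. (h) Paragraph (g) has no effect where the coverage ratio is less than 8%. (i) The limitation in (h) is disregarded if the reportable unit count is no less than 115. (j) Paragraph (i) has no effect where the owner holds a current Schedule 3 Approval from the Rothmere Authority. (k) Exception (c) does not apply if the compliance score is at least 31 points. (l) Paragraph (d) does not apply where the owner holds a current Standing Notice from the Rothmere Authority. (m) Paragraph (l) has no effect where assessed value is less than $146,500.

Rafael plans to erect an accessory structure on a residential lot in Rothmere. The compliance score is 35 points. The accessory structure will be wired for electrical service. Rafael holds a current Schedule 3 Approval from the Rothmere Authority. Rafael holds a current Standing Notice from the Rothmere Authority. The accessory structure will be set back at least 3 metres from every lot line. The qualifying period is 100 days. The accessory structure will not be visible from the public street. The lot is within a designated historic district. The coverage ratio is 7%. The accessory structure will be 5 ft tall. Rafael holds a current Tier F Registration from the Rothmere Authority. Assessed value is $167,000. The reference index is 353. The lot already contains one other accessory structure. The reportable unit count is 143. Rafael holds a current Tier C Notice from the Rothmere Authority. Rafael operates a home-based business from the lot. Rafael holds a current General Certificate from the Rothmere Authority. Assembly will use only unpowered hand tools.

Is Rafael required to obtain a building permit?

No — exception (b) applies; Rafael does not need a building permit.

Exception (a) requires that the lot contains no other accessory structure; but the lot already has another accessory structure, so (a) is unavailable.
Exception (b) is satisfied on its face — the reference index is 353, less than the 359 limit; the structure will not be visible from the street. Applying paragraphs (e)–(j): (e) would limit (b) — the lot is in a historic district — but (f) sets (e) aside: (f) operates against (e): a home-based business operates on the lot. (g) would limit (f) — a current Tier F Registration is held — but (h) sets (g) aside: (h) is triggered — the coverage ratio is 7%, less than the 8% limit. (i) is engaged (the reportable unit count is 143, meeting the 115 threshold), but is set aside by (j): (j) operates against (i): a current Schedule 3 Approval is held. So (b) applies.
Exception (c) requires that the structure has no plumbing or electrical service; but electrical service is planned, so (c) is unavailable.
Exception (d) requires that the qualifying period is no less than 145 days; but the qualifying period is 100 days, short of 145 days, so (d) is unavailable.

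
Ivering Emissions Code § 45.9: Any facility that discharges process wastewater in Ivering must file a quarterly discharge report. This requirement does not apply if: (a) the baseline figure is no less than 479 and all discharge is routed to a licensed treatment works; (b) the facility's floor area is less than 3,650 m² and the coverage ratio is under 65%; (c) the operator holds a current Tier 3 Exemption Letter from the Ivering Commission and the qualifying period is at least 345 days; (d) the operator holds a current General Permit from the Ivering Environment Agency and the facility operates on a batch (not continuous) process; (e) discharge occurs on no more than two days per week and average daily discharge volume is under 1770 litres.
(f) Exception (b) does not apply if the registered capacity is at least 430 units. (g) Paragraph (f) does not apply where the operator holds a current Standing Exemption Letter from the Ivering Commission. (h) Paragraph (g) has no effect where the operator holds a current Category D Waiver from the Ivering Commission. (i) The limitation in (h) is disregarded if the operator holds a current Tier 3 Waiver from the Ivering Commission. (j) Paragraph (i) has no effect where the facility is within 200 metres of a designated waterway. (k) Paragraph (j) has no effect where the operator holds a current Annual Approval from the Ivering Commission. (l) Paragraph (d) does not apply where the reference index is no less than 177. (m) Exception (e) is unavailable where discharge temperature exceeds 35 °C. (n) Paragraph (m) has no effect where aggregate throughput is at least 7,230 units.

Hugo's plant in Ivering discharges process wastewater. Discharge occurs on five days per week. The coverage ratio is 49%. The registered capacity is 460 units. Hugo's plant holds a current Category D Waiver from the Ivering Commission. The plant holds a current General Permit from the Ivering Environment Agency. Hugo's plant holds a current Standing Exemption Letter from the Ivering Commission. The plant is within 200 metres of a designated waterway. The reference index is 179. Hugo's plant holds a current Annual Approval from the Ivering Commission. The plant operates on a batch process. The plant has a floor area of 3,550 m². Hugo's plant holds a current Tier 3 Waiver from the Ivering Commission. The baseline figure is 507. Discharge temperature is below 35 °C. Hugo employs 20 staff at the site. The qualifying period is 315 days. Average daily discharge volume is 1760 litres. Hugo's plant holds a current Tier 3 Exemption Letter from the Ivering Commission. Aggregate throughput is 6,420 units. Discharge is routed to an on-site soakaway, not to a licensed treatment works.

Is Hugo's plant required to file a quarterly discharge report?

No — exception (b) applies; Hugo's plant is not required to file a quarterly discharge report.

Exception (a) requires that all discharge is routed to a licensed treatment works; but discharge is not routed to a licensed treatment works, so (a) is unavailable.
Exception (b)'s conditions are all satisfied: the facility's floor area is 3,550 m², less than the 3,650 m² limit; the coverage ratio is 49%, under the 65% limit. Under paragraphs (f)–(k): (f) would limit (b) — the registered capacity is 460 units, meeting the 430 units threshold — but (g) sets (f) aside: (g) operates against (f): a current Standing Exemption Letter is held. (h) operates (a current Category D Waiver is held), but yields to (i): (i) operates against (h): a current Tier 3 Waiver is held. (j) is triggered (the plant is within 200 m of a designated waterway), but is itself disapplied by (k): (k) is engaged — a current Annual Approval is held. So (b) applies.
Exception (c) does not apply: the qualifying period is 315 days, short of 345 days.
Exception (d) is satisfied on its face — a current General Permit is held; the facility operates on a batch process. Turning to paragraph (l): (l) applies — the reference index is 179, meeting the 177 threshold. (d) is therefore removed.
Exception (e) requires that discharge occurs on no more than two days per week; but discharge occurs on five days per week, so (e) is unavailable.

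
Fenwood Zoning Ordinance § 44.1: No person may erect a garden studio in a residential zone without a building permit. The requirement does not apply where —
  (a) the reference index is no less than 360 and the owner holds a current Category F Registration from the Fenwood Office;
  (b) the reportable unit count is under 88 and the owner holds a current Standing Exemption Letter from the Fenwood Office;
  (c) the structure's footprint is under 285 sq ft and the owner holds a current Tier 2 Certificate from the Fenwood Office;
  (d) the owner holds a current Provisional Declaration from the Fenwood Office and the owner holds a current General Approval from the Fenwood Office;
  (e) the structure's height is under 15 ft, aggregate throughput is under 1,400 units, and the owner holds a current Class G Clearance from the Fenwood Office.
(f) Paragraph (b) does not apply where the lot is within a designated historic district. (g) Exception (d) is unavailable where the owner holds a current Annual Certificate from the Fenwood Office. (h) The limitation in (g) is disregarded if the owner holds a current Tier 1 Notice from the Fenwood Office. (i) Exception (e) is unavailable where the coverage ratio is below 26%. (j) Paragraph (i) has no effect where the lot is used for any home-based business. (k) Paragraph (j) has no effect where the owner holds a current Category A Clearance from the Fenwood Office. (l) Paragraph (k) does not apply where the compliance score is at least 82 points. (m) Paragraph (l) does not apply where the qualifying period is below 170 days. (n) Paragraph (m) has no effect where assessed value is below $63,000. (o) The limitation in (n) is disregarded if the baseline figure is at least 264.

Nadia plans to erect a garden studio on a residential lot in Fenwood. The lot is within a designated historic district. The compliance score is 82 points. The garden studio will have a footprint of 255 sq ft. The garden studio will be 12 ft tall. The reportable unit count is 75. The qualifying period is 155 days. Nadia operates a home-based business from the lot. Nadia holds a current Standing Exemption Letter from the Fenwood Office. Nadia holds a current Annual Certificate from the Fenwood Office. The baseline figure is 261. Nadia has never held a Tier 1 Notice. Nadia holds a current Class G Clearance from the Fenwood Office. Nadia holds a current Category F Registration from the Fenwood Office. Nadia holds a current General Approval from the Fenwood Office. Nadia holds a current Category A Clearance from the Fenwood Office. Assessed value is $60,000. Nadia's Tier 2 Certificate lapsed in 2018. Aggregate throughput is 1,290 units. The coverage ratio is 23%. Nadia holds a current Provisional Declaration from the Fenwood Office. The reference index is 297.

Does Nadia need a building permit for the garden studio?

Exception (a) does not apply: the reference index is 297, short of 360.
Exception (b) is satisfied on its face — the reportable unit count is 75, under the 88 limit; a current Standing Exemption Letter is held. But applying paragraph (f): (f) is engaged — the lot is in a historic district. (b) is therefore removed.
Exception (c) requires that the owner holds a current Tier 2 Certificate from the Fenwood Office; but the Tier 2 Certificate is not current, so (c) is unavailable.
Exception (d) is satisfied on its face — a current Provisional Declaration is held; a current General Approval is held. But: (g) operates against (d): a current Annual Certificate is held. (h) is not triggered (no current Tier 1 Notice is held), so (g) stands. (d) is therefore removed.
Exception (e): the structure's height is 12 ft, under the 15 ft limit; aggregate throughput is 1,290 units, under the 1,400 units limit; a current Class G Clearance is held — every condition holds. Under paragraphs (i)–(o): (i) would limit (e) — the coverage ratio is 23%, below the 26% limit — but (j) sets (i) aside: (j) operates against (i): a home-based business operates on the lot. (k) would limit (j) — a current Category A Clearance is held — but (l) sets (k) aside: (l) operates against (k): the compliance score is 82 points, meeting the 82 points threshold. (m) is triggered (the qualifying period is 155 days, below the 170 days limit), but is set aside by (n): (n) operates against (m): assessed value is $60,000, below the $63,000 limit. (o) is not engaged (the baseline figure is 261, short of 264), so (n) stands. Exception (e) stands.

No — exception (e) applies; Nadia does not need a building permit.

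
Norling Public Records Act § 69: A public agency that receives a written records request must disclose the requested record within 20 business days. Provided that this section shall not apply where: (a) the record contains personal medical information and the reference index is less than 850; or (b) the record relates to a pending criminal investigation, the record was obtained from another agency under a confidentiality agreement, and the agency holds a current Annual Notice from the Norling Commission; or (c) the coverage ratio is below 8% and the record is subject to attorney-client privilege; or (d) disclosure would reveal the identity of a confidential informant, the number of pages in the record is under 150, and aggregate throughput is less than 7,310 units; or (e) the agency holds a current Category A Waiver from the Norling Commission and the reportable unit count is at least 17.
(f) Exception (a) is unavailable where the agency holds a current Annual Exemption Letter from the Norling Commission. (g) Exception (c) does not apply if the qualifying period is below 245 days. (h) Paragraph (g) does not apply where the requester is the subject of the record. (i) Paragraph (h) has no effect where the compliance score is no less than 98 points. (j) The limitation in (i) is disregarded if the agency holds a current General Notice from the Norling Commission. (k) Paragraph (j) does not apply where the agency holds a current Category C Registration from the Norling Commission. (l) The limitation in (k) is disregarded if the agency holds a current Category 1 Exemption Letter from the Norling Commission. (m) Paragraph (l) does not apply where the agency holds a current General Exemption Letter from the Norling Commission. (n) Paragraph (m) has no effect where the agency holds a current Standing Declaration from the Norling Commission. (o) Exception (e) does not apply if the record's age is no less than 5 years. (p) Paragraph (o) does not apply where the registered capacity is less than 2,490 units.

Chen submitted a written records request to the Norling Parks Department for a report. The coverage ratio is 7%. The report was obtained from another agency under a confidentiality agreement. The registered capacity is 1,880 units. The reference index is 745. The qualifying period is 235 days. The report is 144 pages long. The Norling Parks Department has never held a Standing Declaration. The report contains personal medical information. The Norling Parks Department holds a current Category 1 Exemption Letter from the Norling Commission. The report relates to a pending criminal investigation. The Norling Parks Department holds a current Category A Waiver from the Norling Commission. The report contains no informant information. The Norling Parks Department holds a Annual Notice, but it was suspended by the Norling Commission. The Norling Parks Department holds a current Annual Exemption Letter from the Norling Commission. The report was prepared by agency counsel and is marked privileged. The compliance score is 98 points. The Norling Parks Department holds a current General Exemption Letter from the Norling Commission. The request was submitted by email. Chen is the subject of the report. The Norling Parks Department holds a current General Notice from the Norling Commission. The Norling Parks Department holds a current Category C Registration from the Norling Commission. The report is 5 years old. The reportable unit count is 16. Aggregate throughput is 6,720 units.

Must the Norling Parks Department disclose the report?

Yes — the Norling Parks Department must disclose the report.

Exception (a): the report contains personal medical information; the reference index is 745, less than the 850 limit — every condition holds. However, paragraph (f) must be considered: (f) operates against (a): a current Annual Exemption Letter is held. So (a) is unavailable.
Exception (b) fails — no current Annual Notice is held.
Exception (c): the coverage ratio is 7%, below the 8% limit; the report is privileged — every condition holds. But: (g) applies — the qualifying period is 235 days, below the 245 days limit. (h) applies (Chen is the subject of the report), but is set aside by (i): (i) is engaged — the compliance score is 98 points, meeting the 98 points threshold. (j) would limit (i) — a current General Notice is held — but (k) sets (j) aside: (k) operates against (j): a current Category C Registration is held. (l) operates (a current Category 1 Exemption Letter is held), but is set aside by (m): (m) operates against (l): a current General Exemption Letter is held. (n) is not triggered (the Standing Declaration is not current), so (m) stands. Exception (c) does not apply.
Exception (d) fails — the report contains no informant information.
Exception (e) fails — the reportable unit count is 16, short of 17.
No exception is made out. the Norling Parks Department falls within the general rule.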